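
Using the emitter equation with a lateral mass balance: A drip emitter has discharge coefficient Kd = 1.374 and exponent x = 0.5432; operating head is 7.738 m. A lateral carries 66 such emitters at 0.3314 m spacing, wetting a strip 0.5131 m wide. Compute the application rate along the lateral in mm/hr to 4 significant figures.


Approach: apply the emitter equation with a lateral mass balance, q = Kd*h^x; Q = n*q; rate = Q/(n*spacing*width).
Step 1 — single emitter flow (q = Kd*h^x):
  q = 1.374 * 7.738^0.5432 = 4.17532 L/hr
Step 2 — total lateral flow: Q = 66 * 4.17532 = 275.571 L/hr
Step 3 — wetted area: A = 66 * 0.3314 * 0.5131 = 11.2227 m^2
Step 4 — application rate: Q/A = 275.571/11.2227 = 24.55 mm/hr
Therefore the application rate along the lateral = 24.55 mm/hr.


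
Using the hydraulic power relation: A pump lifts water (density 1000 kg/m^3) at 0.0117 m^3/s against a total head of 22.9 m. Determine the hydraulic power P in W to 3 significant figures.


Approach: apply the hydraulic power relation, P = rho*g*Q*H.
P = 1000 * 9.81 * 0.0117 * 22.9 = 2630 W
Therefore the hydraulic power P = 2630 W.


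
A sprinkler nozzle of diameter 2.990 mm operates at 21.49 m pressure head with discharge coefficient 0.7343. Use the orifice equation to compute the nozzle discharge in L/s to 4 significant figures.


Approach: apply the orifice equation, Q = Cd*A*sqrt(2*g*h), A = pi*(d/2)^2.
A = pi*(2.990e-3/2)^2 = 7.02154e-06 m^2
Q = 0.7343 * 7.02154e-06 * sqrt(2*9.81*21.49) * 1000 = 0.1059 L/s
Therefore the nozzle discharge = 0.1059 L/s.


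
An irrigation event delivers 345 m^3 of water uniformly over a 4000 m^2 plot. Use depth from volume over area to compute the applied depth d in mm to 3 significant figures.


Approach: apply depth from volume over area, d = (V/A)*1000.
d = (345 / 4000) * 1000 = 86.2 mm
Therefore the applied depth d = 86.2 mm.


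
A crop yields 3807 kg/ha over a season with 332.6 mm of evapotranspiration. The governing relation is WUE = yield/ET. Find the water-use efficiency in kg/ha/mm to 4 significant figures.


WUE = 3807 / 332.6 = 11.45 kg/ha/mm
Therefore the water-use efficiency = 11.45 kg/ha/mm.


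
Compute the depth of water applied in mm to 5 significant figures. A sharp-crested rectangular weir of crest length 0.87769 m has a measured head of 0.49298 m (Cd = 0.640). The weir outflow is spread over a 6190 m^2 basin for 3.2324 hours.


Approach: apply the rectangular weir equation with a volume-to-depth conversion, Q = (2/3)*Cd*L*sqrt(2g)*H^1.5; d = Q*t/A * 1000.
Step 1 — weir discharge:
  Q = (2/3)*0.640*0.87769*sqrt(2*9.81)*0.49298^1.5 = 0.5741473 m^3/s
Step 2 — volume: V = 0.5741473 * 3.2324*3600 = 6681.145 m^3
Step 3 — depth: d = V/A * 1000 = 6681.145/6190 * 1000 = 1079.3 mm
Therefore the depth of water applied = 1079.3 mm.


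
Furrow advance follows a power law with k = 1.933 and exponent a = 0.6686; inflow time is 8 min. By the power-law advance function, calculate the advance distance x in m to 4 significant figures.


Approach: apply the power-law advance function, x = k*t^a.
x = 1.933 * 8^0.6686 = 7.763 m
Therefore the advance distance x = 7.763 m.


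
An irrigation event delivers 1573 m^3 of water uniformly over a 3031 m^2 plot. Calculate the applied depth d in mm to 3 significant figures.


Approach: apply depth from volume over area, d = (V/A)*1000.
d = (1573 / 3031) * 1000 = 519 mm
Therefore the applied depth d = 519 mm.


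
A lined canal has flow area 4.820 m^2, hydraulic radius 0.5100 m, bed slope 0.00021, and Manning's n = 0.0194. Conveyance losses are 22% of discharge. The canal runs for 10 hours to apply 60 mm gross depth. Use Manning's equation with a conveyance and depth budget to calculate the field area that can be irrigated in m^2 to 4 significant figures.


Approach: apply Manning's equation with a conveyance and depth budget, Q = (1/n)*A*R^(2/3)*S^(1/2); Q_field = Q*(1-loss); Area = Q_field*t/(d/1000).
Step 1 — canal discharge (Manning's equation):
  Q = (1/0.0194) * 4.820 * 0.5100^(2/3) * 0.00021^(1/2) = 2.29827 m^3/s
Step 2 — delivered flow: Q_field = 2.29827*(1 - 22/100) = 1.79265 m^3/s
Step 3 — volume delivered: V = 1.79265 * 10*3600 = 64535.5 m^3
Step 4 — area served: A = V / (depth/1000) = 64535.5 / 0.06 = 1076000 m^2
Therefore the field area that can be irrigated = 1076000 m^2.


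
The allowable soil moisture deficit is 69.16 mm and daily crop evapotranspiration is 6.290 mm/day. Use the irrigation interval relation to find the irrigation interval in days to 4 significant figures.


Approach: apply the irrigation interval relation, interval = SMD / ETc.
interval = 69.16 / 6.290 = 11.00 days
Therefore the irrigation interval = 11.00 days.


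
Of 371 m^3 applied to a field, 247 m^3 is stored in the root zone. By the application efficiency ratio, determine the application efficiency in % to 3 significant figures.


Approach: apply the application efficiency ratio, Ea = (stored/applied)*100.
Ea = (247/371)*100 = 66.6 %
Therefore the application efficiency = 66.6 %.


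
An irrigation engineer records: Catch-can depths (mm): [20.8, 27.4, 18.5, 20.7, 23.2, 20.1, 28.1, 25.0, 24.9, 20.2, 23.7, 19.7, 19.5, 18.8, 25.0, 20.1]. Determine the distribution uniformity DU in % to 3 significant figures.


Approach: apply the low-quarter distribution uniformity, DU = (mean of lowest quarter of readings / overall mean)*100.
sorted lowest 4 of 16: [18.5, 18.8, 19.5, 19.7] -> mean = 19.125 mm
overall mean = 22.231 mm
DU = (19.125/22.231)*100 = 86.0 %
Therefore the distribution uniformity DU = 86.0 %.


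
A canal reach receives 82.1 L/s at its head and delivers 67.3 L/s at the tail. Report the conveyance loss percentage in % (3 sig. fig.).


Approach: apply the conveyance loss ratio, loss% = ((Q_head - Q_tail)/Q_head)*100.
loss = ((82.1 - 67.3)/82.1)*100 = 18.0 %
Therefore the conveyance loss percentage = 18.0 %.


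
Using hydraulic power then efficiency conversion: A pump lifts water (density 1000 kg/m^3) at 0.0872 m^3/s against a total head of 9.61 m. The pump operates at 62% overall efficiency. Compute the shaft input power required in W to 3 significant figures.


Approach: apply hydraulic power then efficiency conversion, P = rho*g*Q*H; P_in = P/eta.
Step 1 — hydraulic power (P = rho*g*Q*H):
  P = 1000 * 9.81 * 0.0872 * 9.61 = 8220.7 W
Step 2 — input power: P_in = P/eta = 8220.7 / 0.62 = 13300 W
Therefore the shaft input power required = 13300 W.


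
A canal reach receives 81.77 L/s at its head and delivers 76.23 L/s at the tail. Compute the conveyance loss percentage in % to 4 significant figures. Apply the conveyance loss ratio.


Approach: apply the conveyance loss ratio, loss% = ((Q_head - Q_tail)/Q_head)*100.
loss = ((81.77 - 76.23)/81.77)*100 = 6.775 %
Therefore the conveyance loss percentage = 6.775 %.


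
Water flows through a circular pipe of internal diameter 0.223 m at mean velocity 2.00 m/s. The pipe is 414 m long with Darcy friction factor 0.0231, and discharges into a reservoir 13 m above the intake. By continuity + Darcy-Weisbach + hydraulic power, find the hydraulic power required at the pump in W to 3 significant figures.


Approach: apply continuity + Darcy-Weisbach + hydraulic power, Q = A*v; hf = f*(L/D)*(v^2/(2g)); H = static + hf; P = rho*g*Q*H.
Step 1 — flow rate (continuity, Q = A*v):
  A = pi*(0.223/2)^2 = 0.039057 m^2
  Q = 0.039057 * 2.00 = 0.078114 m^3/s
Step 2 — friction head loss (Darcy-Weisbach):
  hf = 0.0231 * (414/0.223) * (2.00^2 / (2*9.81))
  hf = 8.7432 m
Step 3 — total head: H = 13 + 8.7432 = 21.743 m
Step 4 — hydraulic power (P = rho*g*Q*H):
  P = 1000 * 9.81 * 0.078114 * 21.743 = 16700 W
Therefore the hydraulic power required at the pump = 16700 W.


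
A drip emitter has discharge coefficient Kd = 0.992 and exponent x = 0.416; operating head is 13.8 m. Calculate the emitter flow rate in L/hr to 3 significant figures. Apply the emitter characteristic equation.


Approach: apply the emitter characteristic equation, q = Kd * h^x.
q = 0.992 * 13.8^0.416 = 2.96 L/hr
Therefore the emitter flow rate = 2.96 L/hr.


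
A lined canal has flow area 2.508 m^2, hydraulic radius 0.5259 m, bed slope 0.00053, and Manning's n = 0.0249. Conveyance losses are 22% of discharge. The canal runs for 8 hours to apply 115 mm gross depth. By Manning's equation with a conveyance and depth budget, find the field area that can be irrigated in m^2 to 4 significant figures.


Approach: apply Manning's equation with a conveyance and depth budget, Q = (1/n)*A*R^(2/3)*S^(1/2); Q_field = Q*(1-loss); Area = Q_field*t/(d/1000).
Step 1 — canal discharge (Manning's equation):
  Q = (1/0.0249) * 2.508 * 0.5259^(2/3) * 0.00053^(1/2) = 1.51078 m^3/s
Step 2 — delivered flow: Q_field = 1.51078*(1 - 22/100) = 1.17841 m^3/s
Step 3 — volume delivered: V = 1.17841 * 8*3600 = 33938.2 m^3
Step 4 — area served: A = V / (depth/1000) = 33938.2 / 0.115 = 295100 m^2
Therefore the field area that can be irrigated = 295100 m^2.


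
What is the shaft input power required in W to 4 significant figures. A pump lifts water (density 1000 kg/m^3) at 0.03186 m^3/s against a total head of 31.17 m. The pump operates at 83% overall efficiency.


Approach: apply hydraulic power then efficiency conversion, P = rho*g*Q*H; P_in = P/eta.
Step 1 — hydraulic power (P = rho*g*Q*H):
  P = 1000 * 9.81 * 0.03186 * 31.17 = 9742.08 W
Step 2 — input power: P_in = P/eta = 9742.08 / 0.83 = 11740 W
Therefore the shaft input power required = 11740 W.


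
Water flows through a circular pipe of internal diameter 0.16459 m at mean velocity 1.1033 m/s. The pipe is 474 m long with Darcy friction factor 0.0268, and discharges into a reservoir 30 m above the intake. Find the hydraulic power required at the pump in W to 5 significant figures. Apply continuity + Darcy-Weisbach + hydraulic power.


Approach: apply continuity + Darcy-Weisbach + hydraulic power, Q = A*v; hf = f*(L/D)*(v^2/(2g)); H = static + hf; P = rho*g*Q*H.
Step 1 — flow rate (continuity, Q = A*v):
  A = pi*(0.16459/2)^2 = 0.02127633 m^2
  Q = 0.02127633 * 1.1033 = 0.02347418 m^3/s
Step 2 — friction head loss (Darcy-Weisbach):
  hf = 0.0268 * (474/0.16459) * (1.1033^2 / (2*9.81))
  hf = 4.788483 m
Step 3 — total head: H = 30 + 4.788483 = 34.78848 m
Step 4 — hydraulic power (P = rho*g*Q*H):
  P = 1000 * 9.81 * 0.02347418 * 34.78848 = 8011.2 W
Therefore the hydraulic power required at the pump = 8011.2 W.


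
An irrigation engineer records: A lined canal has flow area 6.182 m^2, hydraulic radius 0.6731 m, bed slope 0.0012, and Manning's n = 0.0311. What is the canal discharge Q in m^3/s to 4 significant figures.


Approach: apply Manning's equation, Q = (1/n)*A*R^(2/3)*S^(1/2).
Q = (1/0.0311) * 6.182 * 0.6731^(2/3) * 0.0012^(1/2) = 5.289 m^3/s
Therefore the canal discharge Q = 5.289 m^3/s.


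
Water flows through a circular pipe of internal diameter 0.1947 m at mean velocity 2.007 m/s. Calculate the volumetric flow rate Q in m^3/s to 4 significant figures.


Approach: apply the continuity equation for pipe flow, Q = A * v with A = pi*(D/2)^2.
A = pi*(0.1947/2)^2 = 0.0297729 m^2
Q = 0.0297729 * 2.007 = 0.05975 m^3/s
Therefore the volumetric flow rate Q = 0.05975 m^3/s.


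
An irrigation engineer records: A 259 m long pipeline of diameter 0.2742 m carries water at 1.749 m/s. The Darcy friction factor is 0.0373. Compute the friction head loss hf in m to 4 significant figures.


Approach: apply the Darcy-Weisbach equation, hf = f*(L/D)*(v^2/(2g)).
hf = 0.0373 * (259/0.2742) * (1.749^2 / (2*9.81))
hf = 5.493 m
Therefore the friction head loss hf = 5.493 m.


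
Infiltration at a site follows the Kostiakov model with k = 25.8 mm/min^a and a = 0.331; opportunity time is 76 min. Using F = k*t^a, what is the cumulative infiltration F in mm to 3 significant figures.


F = 25.8 * 76^0.331 = 108 mm
Therefore the cumulative infiltration F = 108 mm.


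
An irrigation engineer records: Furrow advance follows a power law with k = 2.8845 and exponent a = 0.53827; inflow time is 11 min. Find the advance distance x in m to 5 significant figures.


Approach: apply the power-law advance function, x = k*t^a.
x = 2.8845 * 11^0.53827 = 10.486 m
Therefore the advance distance x = 10.486 m.


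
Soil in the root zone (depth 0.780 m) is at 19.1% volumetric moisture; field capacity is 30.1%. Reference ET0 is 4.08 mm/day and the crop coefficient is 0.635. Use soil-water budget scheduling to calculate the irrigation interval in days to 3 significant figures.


Approach: apply soil-water budget scheduling, SMD = (FC-theta)/100*depth*1000; ETc = ET0*Kc; interval = SMD/ETc.
Step 1 — soil moisture deficit:
  SMD = (30.1 - 19.1)/100 * 0.780 * 1000 = 85.800 mm
Step 2 — daily crop ET (ETc = ET0*Kc):
  ETc = 4.08 * 0.635 = 2.5908 mm/day
Step 3 — irrigation interval (SMD/ETc):
  interval = 85.800 / 2.5908 = 33.1 days
Therefore the irrigation interval = 33.1 days.


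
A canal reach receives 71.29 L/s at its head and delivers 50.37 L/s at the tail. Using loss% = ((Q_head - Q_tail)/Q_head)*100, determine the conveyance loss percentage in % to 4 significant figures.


loss = ((71.29 - 50.37)/71.29)*100 = 29.34 %
Therefore the conveyance loss percentage = 29.34 %.


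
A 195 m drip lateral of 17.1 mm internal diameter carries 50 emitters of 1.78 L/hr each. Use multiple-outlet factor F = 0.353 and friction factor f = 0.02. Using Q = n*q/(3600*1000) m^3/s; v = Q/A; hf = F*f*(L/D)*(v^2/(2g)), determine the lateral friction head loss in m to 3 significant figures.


Q = 50*1.78/(3600*1000) = 2.4722e-05 m^3/s
A = pi*(17.1e-3/2)^2 = 2.2966e-04 m^2, so v = Q/A = 0.10765 m/s
hf = 0.353*0.02*(195/0.0171)*(0.10765^2/(2*9.81)) = 0.0476 m
Therefore the lateral friction head loss = 0.0476 m.


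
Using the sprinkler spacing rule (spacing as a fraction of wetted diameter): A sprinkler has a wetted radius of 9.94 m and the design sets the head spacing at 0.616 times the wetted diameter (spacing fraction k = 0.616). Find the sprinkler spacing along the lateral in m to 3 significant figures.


Approach: apply the sprinkler spacing rule (spacing as a fraction of wetted diameter), S = k*(2*R).
S = 0.616 * (2 * 9.94) = 12.2 m
Therefore the sprinkler spacing along the lateral = 12.2 m.


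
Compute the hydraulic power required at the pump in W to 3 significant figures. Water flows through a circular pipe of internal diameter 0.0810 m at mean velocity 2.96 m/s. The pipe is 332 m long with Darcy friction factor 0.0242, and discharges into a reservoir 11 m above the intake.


Approach: apply continuity + Darcy-Weisbach + hydraulic power, Q = A*v; hf = f*(L/D)*(v^2/(2g)); H = static + hf; P = rho*g*Q*H.
Step 1 — flow rate (continuity, Q = A*v):
  A = pi*(0.0810/2)^2 = 0.0051530 m^2
  Q = 0.0051530 * 2.96 = 0.015253 m^3/s
Step 2 — friction head loss (Darcy-Weisbach):
  hf = 0.0242 * (332/0.0810) * (2.96^2 / (2*9.81))
  hf = 44.295 m
Step 3 — total head: H = 11 + 44.295 = 55.295 m
Step 4 — hydraulic power (P = rho*g*Q*H):
  P = 1000 * 9.81 * 0.015253 * 55.295 = 8270 W
Therefore the hydraulic power required at the pump = 8270 W.


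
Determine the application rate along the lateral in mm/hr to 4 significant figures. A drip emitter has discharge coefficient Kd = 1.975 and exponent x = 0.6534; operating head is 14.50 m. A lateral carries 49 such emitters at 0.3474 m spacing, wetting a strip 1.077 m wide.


Approach: apply the emitter equation with a lateral mass balance, q = Kd*h^x; Q = n*q; rate = Q/(n*spacing*width).
Step 1 — single emitter flow (q = Kd*h^x):
  q = 1.975 * 14.50^0.6534 = 11.3346 L/hr
Step 2 — total lateral flow: Q = 49 * 11.3346 = 555.394 L/hr
Step 3 — wetted area: A = 49 * 0.3474 * 1.077 = 18.3333 m^2
Step 4 — application rate: Q/A = 555.394/18.3333 = 30.29 mm/hr
Therefore the application rate along the lateral = 30.29 mm/hr.


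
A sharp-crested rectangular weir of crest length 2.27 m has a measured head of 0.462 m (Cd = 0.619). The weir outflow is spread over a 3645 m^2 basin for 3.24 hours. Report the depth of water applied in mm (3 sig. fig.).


Approach: apply the rectangular weir equation with a volume-to-depth conversion, Q = (2/3)*Cd*L*sqrt(2g)*H^1.5; d = Q*t/A * 1000.
Step 1 — weir discharge:
  Q = (2/3)*0.619*2.27*sqrt(2*9.81)*0.462^1.5 = 1.3030 m^3/s
Step 2 — volume: V = 1.3030 * 3.24*3600 = 15198 m^3
Step 3 — depth: d = V/A * 1000 = 15198/3645 * 1000 = 4170 mm
Therefore the depth of water applied = 4170 mm.


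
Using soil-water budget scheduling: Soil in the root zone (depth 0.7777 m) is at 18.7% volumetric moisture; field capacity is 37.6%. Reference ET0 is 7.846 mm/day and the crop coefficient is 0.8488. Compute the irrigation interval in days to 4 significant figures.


Approach: apply soil-water budget scheduling, SMD = (FC-theta)/100*depth*1000; ETc = ET0*Kc; interval = SMD/ETc.
Step 1 — soil moisture deficit:
  SMD = (37.6 - 18.7)/100 * 0.7777 * 1000 = 146.985 mm
Step 2 — daily crop ET (ETc = ET0*Kc):
  ETc = 7.846 * 0.8488 = 6.65968 mm/day
Step 3 — irrigation interval (SMD/ETc):
  interval = 146.985 / 6.65968 = 22.07 days
Therefore the irrigation interval = 22.07 days.


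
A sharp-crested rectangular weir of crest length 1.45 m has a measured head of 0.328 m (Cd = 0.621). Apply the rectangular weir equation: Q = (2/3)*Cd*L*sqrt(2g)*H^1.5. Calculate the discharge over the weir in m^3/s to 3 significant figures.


Q = (2/3)*0.621*1.45*sqrt(2*9.81)*0.328^1.5 = 0.499 m^3/s
Therefore the discharge over the weir = 0.499 m^3/s.


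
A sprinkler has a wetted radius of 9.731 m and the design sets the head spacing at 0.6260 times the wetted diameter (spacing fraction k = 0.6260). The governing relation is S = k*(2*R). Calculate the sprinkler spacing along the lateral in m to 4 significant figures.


S = 0.6260 * (2 * 9.731) = 12.18 m
Therefore the sprinkler spacing along the lateral = 12.18 m.


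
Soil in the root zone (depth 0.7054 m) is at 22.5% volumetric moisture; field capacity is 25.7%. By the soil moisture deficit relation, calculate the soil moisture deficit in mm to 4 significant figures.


Approach: apply the soil moisture deficit relation, SMD = (FC - theta)/100 * depth * 1000.
SMD = (25.7 - 22.5)/100 * 0.7054 * 1000 = 22.57 mm
Therefore the soil moisture deficit = 22.57 mm.


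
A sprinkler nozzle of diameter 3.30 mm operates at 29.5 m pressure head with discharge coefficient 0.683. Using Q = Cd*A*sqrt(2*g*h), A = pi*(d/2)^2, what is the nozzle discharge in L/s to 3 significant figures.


A = pi*(3.30e-3/2)^2 = 8.5530e-06 m^2
Q = 0.683 * 8.5530e-06 * sqrt(2*9.81*29.5) * 1000 = 0.141 L/s
Therefore the nozzle discharge = 0.141 L/s.


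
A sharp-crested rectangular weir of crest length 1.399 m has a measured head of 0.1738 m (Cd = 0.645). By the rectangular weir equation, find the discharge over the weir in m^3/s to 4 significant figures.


Approach: apply the rectangular weir equation, Q = (2/3)*Cd*L*sqrt(2g)*H^1.5.
Q = (2/3)*0.645*1.399*sqrt(2*9.81)*0.1738^1.5 = 0.1931 m^3/s
Therefore the discharge over the weir = 0.1931 m^3/s.


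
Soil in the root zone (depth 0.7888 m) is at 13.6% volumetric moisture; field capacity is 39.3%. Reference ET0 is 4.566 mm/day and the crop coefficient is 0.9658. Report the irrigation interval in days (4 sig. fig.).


Approach: apply soil-water budget scheduling, SMD = (FC-theta)/100*depth*1000; ETc = ET0*Kc; interval = SMD/ETc.
Step 1 — soil moisture deficit:
  SMD = (39.3 - 13.6)/100 * 0.7888 * 1000 = 202.722 mm
Step 2 — daily crop ET (ETc = ET0*Kc):
  ETc = 4.566 * 0.9658 = 4.40984 mm/day
Step 3 — irrigation interval (SMD/ETc):
  interval = 202.722 / 4.40984 = 45.97 days
Therefore the irrigation interval = 45.97 days.


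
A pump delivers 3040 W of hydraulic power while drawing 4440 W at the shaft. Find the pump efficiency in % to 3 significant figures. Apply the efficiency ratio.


Approach: apply the efficiency ratio, eta = (P_out/P_in)*100.
eta = (3040 / 4440) * 100 = 68.5 %
Therefore the pump efficiency = 68.5 %.


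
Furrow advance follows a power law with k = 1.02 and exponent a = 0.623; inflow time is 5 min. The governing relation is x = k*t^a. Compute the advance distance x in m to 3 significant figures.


x = 1.02 * 5^0.623 = 2.78 m
Therefore the advance distance x = 2.78 m.


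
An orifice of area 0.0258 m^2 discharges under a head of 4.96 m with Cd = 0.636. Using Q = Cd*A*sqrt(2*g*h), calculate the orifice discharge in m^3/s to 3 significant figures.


Q = 0.636 * 0.0258 * sqrt(2*9.81*4.96) = 0.162 m^3/s
Therefore the orifice discharge = 0.162 m^3/s.


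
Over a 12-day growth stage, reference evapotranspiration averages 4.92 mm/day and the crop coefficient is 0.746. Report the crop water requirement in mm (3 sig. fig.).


Approach: apply the crop water requirement relation, CWR = ET0 * Kc * days.
CWR = 4.92 * 0.746 * 12 = 44.0 mm
Therefore the crop water requirement = 44.0 mm.


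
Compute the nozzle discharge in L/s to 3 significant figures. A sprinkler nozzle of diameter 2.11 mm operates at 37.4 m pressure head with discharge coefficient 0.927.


Approach: apply the orifice equation, Q = Cd*A*sqrt(2*g*h), A = pi*(d/2)^2.
A = pi*(2.11e-3/2)^2 = 3.4967e-06 m^2
Q = 0.927 * 3.4967e-06 * sqrt(2*9.81*37.4) * 1000 = 0.0878 L/s
Therefore the nozzle discharge = 0.0878 L/s.


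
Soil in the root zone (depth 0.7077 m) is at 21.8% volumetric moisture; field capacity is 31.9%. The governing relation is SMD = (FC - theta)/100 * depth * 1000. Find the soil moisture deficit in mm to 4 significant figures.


SMD = (31.9 - 21.8)/100 * 0.7077 * 1000 = 71.48 mm
Therefore the soil moisture deficit = 71.48 mm.


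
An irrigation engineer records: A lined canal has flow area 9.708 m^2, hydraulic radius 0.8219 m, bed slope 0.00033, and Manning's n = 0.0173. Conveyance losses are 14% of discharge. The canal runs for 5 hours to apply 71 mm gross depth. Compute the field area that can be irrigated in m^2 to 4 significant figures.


Approach: apply Manning's equation with a conveyance and depth budget, Q = (1/n)*A*R^(2/3)*S^(1/2); Q_field = Q*(1-loss); Area = Q_field*t/(d/1000).
Step 1 — canal discharge (Manning's equation):
  Q = (1/0.0173) * 9.708 * 0.8219^(2/3) * 0.00033^(1/2) = 8.94444 m^3/s
Step 2 — delivered flow: Q_field = 8.94444*(1 - 14/100) = 7.69222 m^3/s
Step 3 — volume delivered: V = 7.69222 * 5*3600 = 138460 m^3
Step 4 — area served: A = V / (depth/1000) = 138460 / 0.071 = 1950000 m^2
Therefore the field area that can be irrigated = 1950000 m^2.


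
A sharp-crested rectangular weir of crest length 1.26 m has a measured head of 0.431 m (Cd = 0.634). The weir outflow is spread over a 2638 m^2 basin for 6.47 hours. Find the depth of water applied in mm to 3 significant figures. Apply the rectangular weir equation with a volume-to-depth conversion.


Approach: apply the rectangular weir equation with a volume-to-depth conversion, Q = (2/3)*Cd*L*sqrt(2g)*H^1.5; d = Q*t/A * 1000.
Step 1 — weir discharge:
  Q = (2/3)*0.634*1.26*sqrt(2*9.81)*0.431^1.5 = 0.66747 m^3/s
Step 2 — volume: V = 0.66747 * 6.47*3600 = 15547 m^3
Step 3 — depth: d = V/A * 1000 = 15547/2638 * 1000 = 5890 mm
Therefore the depth of water applied = 5890 mm.


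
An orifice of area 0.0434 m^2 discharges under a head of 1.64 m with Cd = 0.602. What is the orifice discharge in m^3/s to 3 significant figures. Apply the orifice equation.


Approach: apply the orifice equation, Q = Cd*A*sqrt(2*g*h).
Q = 0.602 * 0.0434 * sqrt(2*9.81*1.64) = 0.148 m^3/s
Therefore the orifice discharge = 0.148 m^3/s.


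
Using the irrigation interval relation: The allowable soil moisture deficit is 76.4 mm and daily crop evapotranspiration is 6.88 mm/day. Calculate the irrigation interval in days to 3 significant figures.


Approach: apply the irrigation interval relation, interval = SMD / ETc.
interval = 76.4 / 6.88 = 11.1 days
Therefore the irrigation interval = 11.1 days.


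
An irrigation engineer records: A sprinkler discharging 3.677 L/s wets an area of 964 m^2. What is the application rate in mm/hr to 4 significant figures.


Approach: apply the application rate relation, rate = (Q/A)*3600.
rate = (3.677 / 964) * 3600 = 13.73 mm/hr
Therefore the application rate = 13.73 mm/hr.


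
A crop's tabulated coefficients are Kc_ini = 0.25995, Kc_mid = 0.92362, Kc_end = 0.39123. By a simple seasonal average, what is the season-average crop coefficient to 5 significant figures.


Approach: apply a simple seasonal average, Kc_avg = (Kc_ini + Kc_mid + Kc_end)/3.
Kc_avg = (0.25995 + 0.92362 + 0.39123)/3 = 0.52493
Therefore the season-average crop coefficient = 0.52493.


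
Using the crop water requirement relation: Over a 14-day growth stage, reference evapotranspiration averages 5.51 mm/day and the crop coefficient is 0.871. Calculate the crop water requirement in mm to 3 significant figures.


Approach: apply the crop water requirement relation, CWR = ET0 * Kc * days.
CWR = 5.51 * 0.871 * 14 = 67.2 mm
Therefore the crop water requirement = 67.2 mm.


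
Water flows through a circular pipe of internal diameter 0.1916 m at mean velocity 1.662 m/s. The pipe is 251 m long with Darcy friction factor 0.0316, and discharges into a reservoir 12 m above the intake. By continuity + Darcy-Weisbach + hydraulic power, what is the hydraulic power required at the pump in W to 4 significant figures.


Approach: apply continuity + Darcy-Weisbach + hydraulic power, Q = A*v; hf = f*(L/D)*(v^2/(2g)); H = static + hf; P = rho*g*Q*H.
Step 1 — flow rate (continuity, Q = A*v):
  A = pi*(0.1916/2)^2 = 0.0288324 m^2
  Q = 0.0288324 * 1.662 = 0.0479195 m^3/s
Step 2 — friction head loss (Darcy-Weisbach):
  hf = 0.0316 * (251/0.1916) * (1.662^2 / (2*9.81))
  hf = 5.82812 m
Step 3 — total head: H = 12 + 5.82812 = 17.8281 m
Step 4 — hydraulic power (P = rho*g*Q*H):
  P = 1000 * 9.81 * 0.0479195 * 17.8281 = 8381 W
Therefore the hydraulic power required at the pump = 8381 W.


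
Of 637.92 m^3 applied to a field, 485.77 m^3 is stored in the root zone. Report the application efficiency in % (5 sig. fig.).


Approach: apply the application efficiency ratio, Ea = (stored/applied)*100.
Ea = (485.77/637.92)*100 = 76.149 %
Therefore the application efficiency = 76.149 %.


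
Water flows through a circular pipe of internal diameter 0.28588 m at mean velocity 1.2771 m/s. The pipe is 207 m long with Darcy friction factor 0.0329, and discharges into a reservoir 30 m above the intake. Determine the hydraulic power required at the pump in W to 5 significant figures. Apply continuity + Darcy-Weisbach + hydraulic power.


Approach: apply continuity + Darcy-Weisbach + hydraulic power, Q = A*v; hf = f*(L/D)*(v^2/(2g)); H = static + hf; P = rho*g*Q*H.
Step 1 — flow rate (continuity, Q = A*v):
  A = pi*(0.28588/2)^2 = 0.06418853 m^2
  Q = 0.06418853 * 1.2771 = 0.08197517 m^3/s
Step 2 — friction head loss (Darcy-Weisbach):
  hf = 0.0329 * (207/0.28588) * (1.2771^2 / (2*9.81))
  hf = 1.980310 m
Step 3 — total head: H = 30 + 1.980310 = 31.98031 m
Step 4 — hydraulic power (P = rho*g*Q*H):
  P = 1000 * 9.81 * 0.08197517 * 31.98031 = 25718 W
Therefore the hydraulic power required at the pump = 25718 W.


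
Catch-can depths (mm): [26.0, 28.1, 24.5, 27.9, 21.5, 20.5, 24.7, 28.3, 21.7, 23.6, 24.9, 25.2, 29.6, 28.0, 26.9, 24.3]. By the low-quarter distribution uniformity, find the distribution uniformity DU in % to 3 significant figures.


Approach: apply the low-quarter distribution uniformity, DU = (mean of lowest quarter of readings / overall mean)*100.
sorted lowest 4 of 16: [20.5, 21.5, 21.7, 23.6] -> mean = 21.825 mm
overall mean = 25.356 mm
DU = (21.825/25.356)*100 = 86.1 %
Therefore the distribution uniformity DU = 86.1 %.


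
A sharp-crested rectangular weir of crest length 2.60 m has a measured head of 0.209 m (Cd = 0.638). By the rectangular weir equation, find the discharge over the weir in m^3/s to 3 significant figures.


Approach: apply the rectangular weir equation, Q = (2/3)*Cd*L*sqrt(2g)*H^1.5.
Q = (2/3)*0.638*2.60*sqrt(2*9.81)*0.209^1.5 = 0.468 m^3/s
Therefore the discharge over the weir = 0.468 m^3/s.


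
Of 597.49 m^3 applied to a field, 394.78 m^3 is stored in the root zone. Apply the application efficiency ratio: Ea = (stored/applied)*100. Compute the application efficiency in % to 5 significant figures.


Ea = (394.78/597.49)*100 = 66.073 %
Therefore the application efficiency = 66.073 %.


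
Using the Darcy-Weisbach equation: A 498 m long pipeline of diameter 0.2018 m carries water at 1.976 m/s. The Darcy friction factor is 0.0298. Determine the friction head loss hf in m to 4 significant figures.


Approach: apply the Darcy-Weisbach equation, hf = f*(L/D)*(v^2/(2g)).
hf = 0.0298 * (498/0.2018) * (1.976^2 / (2*9.81))
hf = 14.64 m
Therefore the friction head loss hf = 14.64 m.


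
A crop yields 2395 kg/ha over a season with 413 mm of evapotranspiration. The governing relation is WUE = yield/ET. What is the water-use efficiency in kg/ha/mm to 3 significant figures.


WUE = 2395 / 413 = 5.80 kg/ha/mm
Therefore the water-use efficiency = 5.80 kg/ha/mm.


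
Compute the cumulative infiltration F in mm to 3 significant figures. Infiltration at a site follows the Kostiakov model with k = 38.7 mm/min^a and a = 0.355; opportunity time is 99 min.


Approach: apply the Kostiakov infiltration equation, F = k*t^a.
F = 38.7 * 99^0.355 = 198 mm
Therefore the cumulative infiltration F = 198 mm.


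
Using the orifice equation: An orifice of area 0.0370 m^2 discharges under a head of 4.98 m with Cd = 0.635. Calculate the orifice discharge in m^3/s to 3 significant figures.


Approach: apply the orifice equation, Q = Cd*A*sqrt(2*g*h).
Q = 0.635 * 0.0370 * sqrt(2*9.81*4.98) = 0.232 m^3/s
Therefore the orifice discharge = 0.232 m^3/s.


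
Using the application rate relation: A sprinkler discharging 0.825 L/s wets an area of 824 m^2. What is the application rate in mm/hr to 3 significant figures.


Approach: apply the application rate relation, rate = (Q/A)*3600.
rate = (0.825 / 824) * 3600 = 3.60 mm/hr
Therefore the application rate = 3.60 mm/hr.


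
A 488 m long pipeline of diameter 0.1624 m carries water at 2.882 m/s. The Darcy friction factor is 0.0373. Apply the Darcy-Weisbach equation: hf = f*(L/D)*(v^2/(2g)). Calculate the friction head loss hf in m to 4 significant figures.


hf = 0.0373 * (488/0.1624) * (2.882^2 / (2*9.81))
hf = 47.45 m
Therefore the friction head loss hf = 47.45 m.


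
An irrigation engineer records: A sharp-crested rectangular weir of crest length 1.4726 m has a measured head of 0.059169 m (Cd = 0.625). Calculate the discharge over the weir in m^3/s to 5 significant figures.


Approach: apply the rectangular weir equation, Q = (2/3)*Cd*L*sqrt(2g)*H^1.5.
Q = (2/3)*0.625*1.4726*sqrt(2*9.81)*0.059169^1.5 = 0.039117 m^3/s
Therefore the discharge over the weir = 0.039117 m^3/s.


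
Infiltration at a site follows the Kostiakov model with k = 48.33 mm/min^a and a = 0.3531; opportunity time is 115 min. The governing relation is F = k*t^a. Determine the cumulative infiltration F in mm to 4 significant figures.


F = 48.33 * 115^0.3531 = 258.1 mm
Therefore the cumulative infiltration F = 258.1 mm.


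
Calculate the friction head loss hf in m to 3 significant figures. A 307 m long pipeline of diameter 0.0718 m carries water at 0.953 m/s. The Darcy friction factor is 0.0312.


Approach: apply the Darcy-Weisbach equation, hf = f*(L/D)*(v^2/(2g)).
hf = 0.0312 * (307/0.0718) * (0.953^2 / (2*9.81))
hf = 6.18 m
Therefore the friction head loss hf = 6.18 m.


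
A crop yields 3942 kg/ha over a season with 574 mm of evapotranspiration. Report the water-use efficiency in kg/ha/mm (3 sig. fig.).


Approach: apply the water-use efficiency ratio, WUE = yield/ET.
WUE = 3942 / 574 = 6.87 kg/ha/mm
Therefore the water-use efficiency = 6.87 kg/ha/mm.


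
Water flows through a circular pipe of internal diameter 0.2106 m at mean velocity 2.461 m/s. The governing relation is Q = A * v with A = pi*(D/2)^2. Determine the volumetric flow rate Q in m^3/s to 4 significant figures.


A = pi*(0.2106/2)^2 = 0.0348343 m^2
Q = 0.0348343 * 2.461 = 0.08573 m^3/s
Therefore the volumetric flow rate Q = 0.08573 m^3/s.


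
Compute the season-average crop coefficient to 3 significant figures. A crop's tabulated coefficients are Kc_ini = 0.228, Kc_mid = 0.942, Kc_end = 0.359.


Approach: apply a simple seasonal average, Kc_avg = (Kc_ini + Kc_mid + Kc_end)/3.
Kc_avg = (0.228 + 0.942 + 0.359)/3 = 0.510
Therefore the season-average crop coefficient = 0.510.


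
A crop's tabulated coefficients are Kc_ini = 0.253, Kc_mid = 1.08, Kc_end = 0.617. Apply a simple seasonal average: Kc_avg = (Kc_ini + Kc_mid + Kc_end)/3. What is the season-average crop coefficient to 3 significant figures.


Kc_avg = (0.253 + 1.08 + 0.617)/3 = 0.650
Therefore the season-average crop coefficient = 0.650.


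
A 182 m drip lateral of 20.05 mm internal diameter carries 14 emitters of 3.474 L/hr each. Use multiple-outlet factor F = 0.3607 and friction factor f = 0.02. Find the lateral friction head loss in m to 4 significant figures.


Approach: apply Darcy-Weisbach with the multiple-outlet F-factor, Q = n*q/(3600*1000) m^3/s; v = Q/A; hf = F*f*(L/D)*(v^2/(2g)).
Q = 14*3.474/(3600*1000) = 1.35100e-05 m^3/s
A = pi*(20.05e-3/2)^2 = 3.15732e-04 m^2, so v = Q/A = 0.0427895 m/s
hf = 0.3607*0.02*(182/0.02005)*(0.0427895^2/(2*9.81)) = 0.006111 m
Therefore the lateral friction head loss = 0.006111 m.


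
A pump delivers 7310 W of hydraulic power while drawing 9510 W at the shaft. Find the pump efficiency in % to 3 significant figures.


Approach: apply the efficiency ratio, eta = (P_out/P_in)*100.
eta = (7310 / 9510) * 100 = 76.9 %
Therefore the pump efficiency = 76.9 %.


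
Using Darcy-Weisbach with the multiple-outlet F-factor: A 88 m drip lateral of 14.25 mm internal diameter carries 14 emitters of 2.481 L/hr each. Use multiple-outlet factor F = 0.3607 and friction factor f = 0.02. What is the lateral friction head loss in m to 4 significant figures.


Approach: apply Darcy-Weisbach with the multiple-outlet F-factor, Q = n*q/(3600*1000) m^3/s; v = Q/A; hf = F*f*(L/D)*(v^2/(2g)).
Q = 14*2.481/(3600*1000) = 9.64833e-06 m^3/s
A = pi*(14.25e-3/2)^2 = 1.59485e-04 m^2, so v = Q/A = 0.0604968 m/s
hf = 0.3607*0.02*(88/0.01425)*(0.0604968^2/(2*9.81)) = 0.008310 m
Therefore the lateral friction head loss = 0.008310 m.


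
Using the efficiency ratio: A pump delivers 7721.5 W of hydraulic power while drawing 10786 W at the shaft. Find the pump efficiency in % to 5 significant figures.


Approach: apply the efficiency ratio, eta = (P_out/P_in)*100.
eta = (7721.5 / 10786) * 100 = 71.588 %
Therefore the pump efficiency = 71.588 %.


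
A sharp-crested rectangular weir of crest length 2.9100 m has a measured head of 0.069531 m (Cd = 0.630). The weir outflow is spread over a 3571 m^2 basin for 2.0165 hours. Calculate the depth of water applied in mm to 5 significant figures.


Approach: apply the rectangular weir equation with a volume-to-depth conversion, Q = (2/3)*Cd*L*sqrt(2g)*H^1.5; d = Q*t/A * 1000.
Step 1 — weir discharge:
  Q = (2/3)*0.630*2.9100*sqrt(2*9.81)*0.069531^1.5 = 0.09925662 m^3/s
Step 2 — volume: V = 0.09925662 * 2.0165*3600 = 720.5435 m^3
Step 3 — depth: d = V/A * 1000 = 720.5435/3571 * 1000 = 201.78 mm
Therefore the depth of water applied = 201.78 mm.


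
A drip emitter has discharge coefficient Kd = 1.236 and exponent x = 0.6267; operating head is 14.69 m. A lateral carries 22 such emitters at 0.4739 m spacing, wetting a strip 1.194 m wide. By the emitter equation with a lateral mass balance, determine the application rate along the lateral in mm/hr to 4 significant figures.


Approach: apply the emitter equation with a lateral mass balance, q = Kd*h^x; Q = n*q; rate = Q/(n*spacing*width).
Step 1 — single emitter flow (q = Kd*h^x):
  q = 1.236 * 14.69^0.6267 = 6.65872 L/hr
Step 2 — total lateral flow: Q = 22 * 6.65872 = 146.492 L/hr
Step 3 — wetted area: A = 22 * 0.4739 * 1.194 = 12.4484 m^2
Step 4 — application rate: Q/A = 146.492/12.4484 = 11.77 mm/hr
Therefore the application rate along the lateral = 11.77 mm/hr.


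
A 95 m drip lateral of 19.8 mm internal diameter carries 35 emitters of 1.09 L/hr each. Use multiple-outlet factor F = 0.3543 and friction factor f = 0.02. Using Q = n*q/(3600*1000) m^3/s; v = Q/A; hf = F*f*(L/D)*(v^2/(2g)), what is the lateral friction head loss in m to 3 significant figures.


Q = 35*1.09/(3600*1000) = 1.0597e-05 m^3/s
A = pi*(19.8e-3/2)^2 = 3.0791e-04 m^2, so v = Q/A = 0.034417 m/s
hf = 0.3543*0.02*(95/0.0198)*(0.034417^2/(2*9.81)) = 0.00205 m
Therefore the lateral friction head loss = 0.00205 m.


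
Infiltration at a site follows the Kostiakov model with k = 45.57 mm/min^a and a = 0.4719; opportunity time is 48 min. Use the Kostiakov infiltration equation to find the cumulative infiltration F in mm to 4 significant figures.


Approach: apply the Kostiakov infiltration equation, F = k*t^a.
F = 45.57 * 48^0.4719 = 283.2 mm
Therefore the cumulative infiltration F = 283.2 mm.


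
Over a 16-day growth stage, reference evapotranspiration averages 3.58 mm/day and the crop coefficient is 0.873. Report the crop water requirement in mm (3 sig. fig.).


Approach: apply the crop water requirement relation, CWR = ET0 * Kc * days.
CWR = 3.58 * 0.873 * 16 = 50.0 mm
Therefore the crop water requirement = 50.0 mm.


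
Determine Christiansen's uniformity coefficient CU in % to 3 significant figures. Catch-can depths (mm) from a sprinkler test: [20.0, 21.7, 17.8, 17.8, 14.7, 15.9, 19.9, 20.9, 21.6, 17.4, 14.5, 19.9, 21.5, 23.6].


Approach: apply Christiansen's uniformity coefficient, CU = (1 - mean_abs_deviation/mean)*100.
mean = 19.086 mm
mean |d_i - mean| = 2.3449 mm
CU = (1 - 2.3449/19.086)*100 = 87.7 %
Therefore Christiansen's uniformity coefficient CU = 87.7 %.


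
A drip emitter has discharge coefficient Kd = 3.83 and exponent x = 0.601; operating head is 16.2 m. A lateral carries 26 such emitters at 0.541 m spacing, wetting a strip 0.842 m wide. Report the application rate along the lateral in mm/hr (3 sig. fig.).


Approach: apply the emitter equation with a lateral mass balance, q = Kd*h^x; Q = n*q; rate = Q/(n*spacing*width).
Step 1 — single emitter flow (q = Kd*h^x):
  q = 3.83 * 16.2^0.601 = 20.423 L/hr
Step 2 — total lateral flow: Q = 26 * 20.423 = 531.00 L/hr
Step 3 — wetted area: A = 26 * 0.541 * 0.842 = 11.844 m^2
Step 4 — application rate: Q/A = 531.00/11.844 = 44.8 mm/hr
Therefore the application rate along the lateral = 44.8 mm/hr.


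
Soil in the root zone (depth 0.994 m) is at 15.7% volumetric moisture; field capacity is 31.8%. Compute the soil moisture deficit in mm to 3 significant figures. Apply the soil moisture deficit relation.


Approach: apply the soil moisture deficit relation, SMD = (FC - theta)/100 * depth * 1000.
SMD = (31.8 - 15.7)/100 * 0.994 * 1000 = 160 mm
Therefore the soil moisture deficit = 160 mm.


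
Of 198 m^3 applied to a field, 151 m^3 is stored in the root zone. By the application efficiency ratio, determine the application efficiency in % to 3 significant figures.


Approach: apply the application efficiency ratio, Ea = (stored/applied)*100.
Ea = (151/198)*100 = 76.3 %
Therefore the application efficiency = 76.3 %.


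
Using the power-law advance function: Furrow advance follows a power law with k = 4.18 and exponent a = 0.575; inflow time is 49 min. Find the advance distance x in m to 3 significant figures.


Approach: apply the power-law advance function, x = k*t^a.
x = 4.18 * 49^0.575 = 39.2 m
Therefore the advance distance x = 39.2 m.


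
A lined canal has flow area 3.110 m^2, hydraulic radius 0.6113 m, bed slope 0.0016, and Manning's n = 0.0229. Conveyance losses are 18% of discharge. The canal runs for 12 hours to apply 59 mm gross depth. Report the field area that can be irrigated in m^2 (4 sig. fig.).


Approach: apply Manning's equation with a conveyance and depth budget, Q = (1/n)*A*R^(2/3)*S^(1/2); Q_field = Q*(1-loss); Area = Q_field*t/(d/1000).
Step 1 — canal discharge (Manning's equation):
  Q = (1/0.0229) * 3.110 * 0.6113^(2/3) * 0.0016^(1/2) = 3.91280 m^3/s
Step 2 — delivered flow: Q_field = 3.91280*(1 - 18/100) = 3.20850 m^3/s
Step 3 — volume delivered: V = 3.20850 * 12*3600 = 138607 m^3
Step 4 — area served: A = V / (depth/1000) = 138607 / 0.059 = 2349000 m^2
Therefore the field area that can be irrigated = 2349000 m^2.
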